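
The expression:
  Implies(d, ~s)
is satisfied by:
  {s: False, d: False}
  {d: True, s: False}
  {s: True, d: False}


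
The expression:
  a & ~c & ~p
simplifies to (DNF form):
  a & ~c & ~p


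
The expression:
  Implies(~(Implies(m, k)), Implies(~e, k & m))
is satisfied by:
  {k: True, e: True, m: False}
  {k: True, m: False, e: False}
  {e: True, m: False, k: False}
  {e: False, m: False, k: False}
  {k: True, e: True, m: True}
  {k: True, m: True, e: False}
  {e: True, m: True, k: False}


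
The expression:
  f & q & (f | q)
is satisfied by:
  {f: True, q: True}


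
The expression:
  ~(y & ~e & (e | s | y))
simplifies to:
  e | ~y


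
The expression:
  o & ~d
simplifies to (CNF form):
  o & ~d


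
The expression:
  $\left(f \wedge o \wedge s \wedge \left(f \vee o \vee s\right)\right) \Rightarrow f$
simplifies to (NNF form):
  $\text{True}$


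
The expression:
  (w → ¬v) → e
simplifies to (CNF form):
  (e ∨ v) ∧ (e ∨ w)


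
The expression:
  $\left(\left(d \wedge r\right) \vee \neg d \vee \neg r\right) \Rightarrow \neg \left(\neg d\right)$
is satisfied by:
  {d: True}


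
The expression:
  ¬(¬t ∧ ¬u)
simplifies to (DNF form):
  t ∨ u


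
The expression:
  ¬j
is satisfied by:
  {j: False}


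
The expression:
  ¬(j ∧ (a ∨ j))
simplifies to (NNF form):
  ¬j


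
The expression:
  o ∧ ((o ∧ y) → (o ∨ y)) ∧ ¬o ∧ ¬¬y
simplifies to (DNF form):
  False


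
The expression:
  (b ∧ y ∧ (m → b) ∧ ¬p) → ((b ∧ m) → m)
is always true.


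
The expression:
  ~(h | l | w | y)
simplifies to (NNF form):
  ~h & ~l & ~w & ~y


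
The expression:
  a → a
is always true.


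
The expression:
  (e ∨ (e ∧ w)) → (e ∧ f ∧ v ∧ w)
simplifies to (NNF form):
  (f ∧ v ∧ w) ∨ ¬e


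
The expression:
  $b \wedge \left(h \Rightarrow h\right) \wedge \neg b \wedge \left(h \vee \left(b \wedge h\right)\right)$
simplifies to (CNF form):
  $\text{False}$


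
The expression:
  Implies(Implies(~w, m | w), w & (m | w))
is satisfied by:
  {w: True, m: False}
  {m: False, w: False}
  {m: True, w: True}


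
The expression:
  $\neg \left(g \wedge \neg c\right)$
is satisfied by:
  {c: True, g: False}
  {g: False, c: False}
  {g: True, c: True}


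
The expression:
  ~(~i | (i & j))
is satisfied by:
  {i: True, j: False}


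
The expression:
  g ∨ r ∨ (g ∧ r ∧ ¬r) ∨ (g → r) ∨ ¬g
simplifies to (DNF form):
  True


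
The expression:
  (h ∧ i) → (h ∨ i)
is always true.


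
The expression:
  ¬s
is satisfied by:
  {s: False}


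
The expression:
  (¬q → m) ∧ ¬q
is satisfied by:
  {m: True, q: False}


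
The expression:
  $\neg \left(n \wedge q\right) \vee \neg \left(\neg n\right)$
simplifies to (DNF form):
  $\text{True}$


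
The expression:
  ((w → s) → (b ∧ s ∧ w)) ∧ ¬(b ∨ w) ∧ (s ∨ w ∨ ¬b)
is never true.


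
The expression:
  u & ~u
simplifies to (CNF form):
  False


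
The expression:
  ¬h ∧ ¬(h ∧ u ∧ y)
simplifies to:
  ¬h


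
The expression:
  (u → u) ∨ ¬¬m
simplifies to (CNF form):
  True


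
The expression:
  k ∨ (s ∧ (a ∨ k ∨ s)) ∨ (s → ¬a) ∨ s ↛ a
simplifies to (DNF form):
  True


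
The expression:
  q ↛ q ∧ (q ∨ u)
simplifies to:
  False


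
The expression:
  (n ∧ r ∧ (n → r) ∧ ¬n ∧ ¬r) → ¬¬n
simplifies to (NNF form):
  True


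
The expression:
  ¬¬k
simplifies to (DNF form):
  k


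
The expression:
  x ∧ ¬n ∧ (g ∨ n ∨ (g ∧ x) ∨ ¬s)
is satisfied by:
  {x: True, g: True, s: False, n: False}
  {x: True, s: False, g: False, n: False}
  {x: True, g: True, s: True, n: False}


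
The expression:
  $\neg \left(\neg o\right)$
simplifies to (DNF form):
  $o$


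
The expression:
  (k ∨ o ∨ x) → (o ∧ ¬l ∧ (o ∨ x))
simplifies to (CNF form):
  (o ∨ ¬k) ∧ (o ∨ ¬x) ∧ (¬l ∨ ¬o)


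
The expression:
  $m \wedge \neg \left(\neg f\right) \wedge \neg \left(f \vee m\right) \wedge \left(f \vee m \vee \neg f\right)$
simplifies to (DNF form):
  $\text{False}$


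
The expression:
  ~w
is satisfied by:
  {w: False}


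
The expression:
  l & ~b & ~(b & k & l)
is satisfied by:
  {l: True, b: False}


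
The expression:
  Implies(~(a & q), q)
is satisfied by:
  {q: True}


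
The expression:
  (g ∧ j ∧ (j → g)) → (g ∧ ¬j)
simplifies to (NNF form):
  ¬g ∨ ¬j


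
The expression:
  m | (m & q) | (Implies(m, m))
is always true.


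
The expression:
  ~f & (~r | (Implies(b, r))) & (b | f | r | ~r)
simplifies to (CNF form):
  ~f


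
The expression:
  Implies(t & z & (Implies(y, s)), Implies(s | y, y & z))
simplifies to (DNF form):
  y | ~s | ~t | ~z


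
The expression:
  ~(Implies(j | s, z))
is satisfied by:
  {s: True, j: True, z: False}
  {s: True, j: False, z: False}
  {j: True, s: False, z: False}


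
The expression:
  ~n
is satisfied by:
  {n: False}


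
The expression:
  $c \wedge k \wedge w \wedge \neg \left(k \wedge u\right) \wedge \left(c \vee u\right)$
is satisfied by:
  {k: True, c: True, w: True, u: False}


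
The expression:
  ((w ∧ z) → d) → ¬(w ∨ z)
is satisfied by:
  {d: False, z: False, w: False}
  {d: True, z: False, w: False}
  {z: True, w: True, d: False}


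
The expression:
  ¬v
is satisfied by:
  {v: False}


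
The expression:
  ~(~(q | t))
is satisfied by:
  {t: True, q: True}
  {t: True, q: False}
  {q: True, t: False}


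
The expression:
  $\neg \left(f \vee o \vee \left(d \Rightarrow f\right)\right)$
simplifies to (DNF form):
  $d \wedge \neg f \wedge \neg o$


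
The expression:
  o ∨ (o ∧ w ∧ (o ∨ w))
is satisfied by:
  {o: True}


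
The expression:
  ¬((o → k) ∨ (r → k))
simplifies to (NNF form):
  o ∧ r ∧ ¬k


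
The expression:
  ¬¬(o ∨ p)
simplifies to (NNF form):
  o ∨ p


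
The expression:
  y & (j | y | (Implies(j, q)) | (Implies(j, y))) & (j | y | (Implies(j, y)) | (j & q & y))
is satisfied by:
  {y: True}


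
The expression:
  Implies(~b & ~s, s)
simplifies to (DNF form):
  b | s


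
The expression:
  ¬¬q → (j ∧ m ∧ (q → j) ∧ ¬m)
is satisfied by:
  {q: False}


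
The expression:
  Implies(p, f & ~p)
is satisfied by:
  {p: False}


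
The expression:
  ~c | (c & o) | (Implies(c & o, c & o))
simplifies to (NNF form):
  True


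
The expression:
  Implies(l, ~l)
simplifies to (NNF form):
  ~l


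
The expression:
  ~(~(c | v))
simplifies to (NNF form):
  c | v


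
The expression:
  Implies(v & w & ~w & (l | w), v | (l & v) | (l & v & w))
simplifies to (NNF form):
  True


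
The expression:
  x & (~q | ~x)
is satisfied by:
  {x: True, q: False}


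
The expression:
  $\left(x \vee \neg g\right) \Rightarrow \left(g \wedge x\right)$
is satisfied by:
  {g: True}


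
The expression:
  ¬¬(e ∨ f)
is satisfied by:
  {e: True, f: True}
  {e: True, f: False}
  {f: True, e: False}


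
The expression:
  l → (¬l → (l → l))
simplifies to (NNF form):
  True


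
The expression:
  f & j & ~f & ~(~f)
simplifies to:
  False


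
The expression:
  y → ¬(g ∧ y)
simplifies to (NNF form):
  ¬g ∨ ¬y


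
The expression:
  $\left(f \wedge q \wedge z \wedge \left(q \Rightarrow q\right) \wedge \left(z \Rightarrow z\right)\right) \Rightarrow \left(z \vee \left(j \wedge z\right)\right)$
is always true.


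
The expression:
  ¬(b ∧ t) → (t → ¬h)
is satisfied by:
  {b: True, h: False, t: False}
  {h: False, t: False, b: False}
  {b: True, t: True, h: False}
  {t: True, h: False, b: False}
  {b: True, h: True, t: False}
  {h: True, b: False, t: False}
  {b: True, t: True, h: True}


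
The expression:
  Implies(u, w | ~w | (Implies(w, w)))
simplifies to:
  True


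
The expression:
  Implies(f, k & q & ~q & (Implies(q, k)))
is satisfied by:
  {f: False}


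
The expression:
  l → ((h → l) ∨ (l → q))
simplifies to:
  True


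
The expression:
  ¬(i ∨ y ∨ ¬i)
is never true.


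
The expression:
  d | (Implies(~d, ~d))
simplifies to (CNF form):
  True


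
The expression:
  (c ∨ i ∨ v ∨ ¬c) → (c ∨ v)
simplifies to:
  c ∨ v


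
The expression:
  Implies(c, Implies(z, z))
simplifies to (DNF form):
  True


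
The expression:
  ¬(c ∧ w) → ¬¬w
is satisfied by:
  {w: True}


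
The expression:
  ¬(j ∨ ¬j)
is never true.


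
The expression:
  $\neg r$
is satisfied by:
  {r: False}


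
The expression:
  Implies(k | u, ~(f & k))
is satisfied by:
  {k: False, f: False}
  {f: True, k: False}
  {k: True, f: False}


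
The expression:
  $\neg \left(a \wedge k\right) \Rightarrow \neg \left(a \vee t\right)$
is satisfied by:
  {k: True, a: False, t: False}
  {a: False, t: False, k: False}
  {k: True, a: True, t: False}
  {k: True, t: True, a: True}


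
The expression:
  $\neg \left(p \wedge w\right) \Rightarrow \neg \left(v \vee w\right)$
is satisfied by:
  {p: True, w: False, v: False}
  {w: False, v: False, p: False}
  {p: True, w: True, v: False}
  {p: True, v: True, w: True}


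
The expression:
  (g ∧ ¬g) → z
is always true.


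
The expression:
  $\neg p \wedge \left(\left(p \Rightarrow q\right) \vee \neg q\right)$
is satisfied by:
  {p: False}


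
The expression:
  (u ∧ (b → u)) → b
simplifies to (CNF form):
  b ∨ ¬u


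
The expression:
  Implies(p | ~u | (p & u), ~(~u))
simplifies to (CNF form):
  u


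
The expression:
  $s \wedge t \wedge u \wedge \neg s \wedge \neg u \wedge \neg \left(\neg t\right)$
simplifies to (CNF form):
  $\text{False}$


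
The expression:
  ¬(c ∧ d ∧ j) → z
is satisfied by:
  {d: True, z: True, c: True, j: True}
  {d: True, z: True, c: True, j: False}
  {d: True, z: True, j: True, c: False}
  {d: True, z: True, j: False, c: False}
  {z: True, c: True, j: True, d: False}
  {z: True, c: True, j: False, d: False}
  {z: True, c: False, j: True, d: False}
  {z: True, c: False, j: False, d: False}
  {d: True, c: True, j: True, z: False}


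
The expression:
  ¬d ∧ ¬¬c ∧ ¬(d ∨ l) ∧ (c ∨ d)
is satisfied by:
  {c: True, d: False, l: False}


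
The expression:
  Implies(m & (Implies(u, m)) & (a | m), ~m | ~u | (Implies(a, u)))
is always true.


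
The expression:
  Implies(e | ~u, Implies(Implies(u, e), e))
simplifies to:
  e | u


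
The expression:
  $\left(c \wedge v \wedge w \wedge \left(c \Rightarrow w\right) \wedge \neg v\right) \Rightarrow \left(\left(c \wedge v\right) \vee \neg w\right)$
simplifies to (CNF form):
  $\text{True}$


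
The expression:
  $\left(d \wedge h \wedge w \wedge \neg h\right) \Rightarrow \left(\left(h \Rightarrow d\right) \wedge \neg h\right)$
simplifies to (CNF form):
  $\text{True}$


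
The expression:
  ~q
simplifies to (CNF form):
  ~q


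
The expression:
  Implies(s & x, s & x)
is always true.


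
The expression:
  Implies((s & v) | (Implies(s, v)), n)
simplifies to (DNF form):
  n | (s & ~v)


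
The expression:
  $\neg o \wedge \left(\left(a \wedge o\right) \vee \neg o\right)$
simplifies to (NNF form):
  $\neg o$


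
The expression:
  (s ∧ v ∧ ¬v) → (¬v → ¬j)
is always true.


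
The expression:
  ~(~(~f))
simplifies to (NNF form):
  ~f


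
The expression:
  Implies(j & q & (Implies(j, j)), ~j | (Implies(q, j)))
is always true.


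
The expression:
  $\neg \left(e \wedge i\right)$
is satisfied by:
  {e: False, i: False}
  {i: True, e: False}
  {e: True, i: False}


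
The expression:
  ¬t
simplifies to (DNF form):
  ¬t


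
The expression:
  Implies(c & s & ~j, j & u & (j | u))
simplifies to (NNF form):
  j | ~c | ~s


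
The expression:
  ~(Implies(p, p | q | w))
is never true.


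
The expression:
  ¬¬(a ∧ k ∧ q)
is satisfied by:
  {a: True, q: True, k: True}


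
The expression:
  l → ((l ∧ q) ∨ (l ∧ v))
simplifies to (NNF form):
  q ∨ v ∨ ¬l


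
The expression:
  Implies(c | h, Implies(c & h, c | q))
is always true.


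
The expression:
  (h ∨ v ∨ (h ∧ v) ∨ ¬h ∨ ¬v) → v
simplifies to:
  v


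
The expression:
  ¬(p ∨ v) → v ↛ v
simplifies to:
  p ∨ v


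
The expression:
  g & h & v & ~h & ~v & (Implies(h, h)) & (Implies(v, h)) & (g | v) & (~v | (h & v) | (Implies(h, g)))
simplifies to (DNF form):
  False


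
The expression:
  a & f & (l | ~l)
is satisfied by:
  {a: True, f: True}


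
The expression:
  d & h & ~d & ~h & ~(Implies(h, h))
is never true.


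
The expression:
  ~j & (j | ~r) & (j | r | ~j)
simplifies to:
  ~j & ~r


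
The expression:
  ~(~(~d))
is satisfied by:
  {d: False}


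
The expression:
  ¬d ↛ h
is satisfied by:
  {d: False, h: False}


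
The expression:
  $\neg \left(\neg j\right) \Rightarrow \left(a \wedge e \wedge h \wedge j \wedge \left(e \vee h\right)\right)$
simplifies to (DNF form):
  $\left(a \wedge e \wedge h\right) \vee \neg j$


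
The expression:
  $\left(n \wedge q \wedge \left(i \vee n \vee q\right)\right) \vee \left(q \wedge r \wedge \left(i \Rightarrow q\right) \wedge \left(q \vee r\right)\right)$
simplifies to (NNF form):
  $q \wedge \left(n \vee r\right)$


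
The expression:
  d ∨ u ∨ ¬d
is always true.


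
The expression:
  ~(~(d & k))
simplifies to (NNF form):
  d & k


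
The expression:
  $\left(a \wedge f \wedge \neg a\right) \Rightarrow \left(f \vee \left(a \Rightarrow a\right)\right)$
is always true.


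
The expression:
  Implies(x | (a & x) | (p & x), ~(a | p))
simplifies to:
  ~x | (~a & ~p)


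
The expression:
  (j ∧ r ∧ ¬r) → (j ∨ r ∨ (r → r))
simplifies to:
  True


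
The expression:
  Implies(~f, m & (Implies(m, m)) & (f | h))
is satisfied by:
  {m: True, f: True, h: True}
  {m: True, f: True, h: False}
  {f: True, h: True, m: False}
  {f: True, h: False, m: False}
  {m: True, h: True, f: False}


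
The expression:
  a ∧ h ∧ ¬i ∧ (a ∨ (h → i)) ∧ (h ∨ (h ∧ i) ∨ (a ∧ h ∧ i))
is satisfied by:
  {a: True, h: True, i: False}


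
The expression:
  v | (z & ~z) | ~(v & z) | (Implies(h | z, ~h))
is always true.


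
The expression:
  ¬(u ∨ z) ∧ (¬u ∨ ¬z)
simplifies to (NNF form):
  ¬u ∧ ¬z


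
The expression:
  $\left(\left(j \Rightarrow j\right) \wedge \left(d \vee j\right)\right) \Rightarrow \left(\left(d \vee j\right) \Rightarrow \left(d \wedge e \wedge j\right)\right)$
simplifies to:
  $\left(d \vee \neg j\right) \wedge \left(e \vee \neg j\right) \wedge \left(j \vee \neg d\right)$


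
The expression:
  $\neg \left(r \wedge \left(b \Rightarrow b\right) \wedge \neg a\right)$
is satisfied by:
  {a: True, r: False}
  {r: False, a: False}
  {r: True, a: True}


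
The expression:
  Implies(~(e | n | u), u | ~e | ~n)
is always true.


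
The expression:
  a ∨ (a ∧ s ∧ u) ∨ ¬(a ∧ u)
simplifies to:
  True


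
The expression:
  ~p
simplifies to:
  ~p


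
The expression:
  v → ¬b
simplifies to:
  ¬b ∨ ¬v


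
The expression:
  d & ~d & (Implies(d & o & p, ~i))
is never true.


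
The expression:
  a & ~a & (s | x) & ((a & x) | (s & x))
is never true.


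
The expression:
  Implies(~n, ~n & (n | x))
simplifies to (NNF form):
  n | x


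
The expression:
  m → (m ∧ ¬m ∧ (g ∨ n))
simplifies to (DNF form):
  ¬m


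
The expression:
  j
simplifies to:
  j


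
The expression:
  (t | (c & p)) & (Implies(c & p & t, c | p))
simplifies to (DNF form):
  t | (c & p)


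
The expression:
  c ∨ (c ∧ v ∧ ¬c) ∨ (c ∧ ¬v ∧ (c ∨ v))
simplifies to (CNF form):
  c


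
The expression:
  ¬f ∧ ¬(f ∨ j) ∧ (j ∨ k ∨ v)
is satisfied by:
  {k: True, v: True, f: False, j: False}
  {k: True, v: False, f: False, j: False}
  {v: True, j: False, k: False, f: False}


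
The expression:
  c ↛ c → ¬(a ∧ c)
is always true.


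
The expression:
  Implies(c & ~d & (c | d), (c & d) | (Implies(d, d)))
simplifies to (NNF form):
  True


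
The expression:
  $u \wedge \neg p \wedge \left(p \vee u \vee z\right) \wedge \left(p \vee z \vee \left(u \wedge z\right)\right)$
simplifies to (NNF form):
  $u \wedge z \wedge \neg p$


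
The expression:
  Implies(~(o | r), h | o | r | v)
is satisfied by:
  {r: True, o: True, v: True, h: True}
  {r: True, o: True, v: True, h: False}
  {r: True, o: True, h: True, v: False}
  {r: True, o: True, h: False, v: False}
  {r: True, v: True, h: True, o: False}
  {r: True, v: True, h: False, o: False}
  {r: True, v: False, h: True, o: False}
  {r: True, v: False, h: False, o: False}
  {o: True, v: True, h: True, r: False}
  {o: True, v: True, h: False, r: False}
  {o: True, h: True, v: False, r: False}
  {o: True, h: False, v: False, r: False}
  {v: True, h: True, o: False, r: False}
  {v: True, o: False, h: False, r: False}
  {h: True, o: False, v: False, r: False}


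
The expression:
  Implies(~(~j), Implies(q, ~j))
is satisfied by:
  {q: False, j: False}
  {j: True, q: False}
  {q: True, j: False}


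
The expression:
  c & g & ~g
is never true.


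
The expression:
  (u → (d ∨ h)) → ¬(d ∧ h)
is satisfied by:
  {h: False, d: False}
  {d: True, h: False}
  {h: True, d: False}


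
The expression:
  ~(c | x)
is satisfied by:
  {x: False, c: False}


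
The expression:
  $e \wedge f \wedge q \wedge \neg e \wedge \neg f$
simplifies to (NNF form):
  $\text{False}$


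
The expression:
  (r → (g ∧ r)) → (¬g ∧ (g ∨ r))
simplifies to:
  r ∧ ¬g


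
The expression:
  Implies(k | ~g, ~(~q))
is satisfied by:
  {q: True, g: True, k: False}
  {q: True, g: False, k: False}
  {q: True, k: True, g: True}
  {q: True, k: True, g: False}
  {g: True, k: False, q: False}


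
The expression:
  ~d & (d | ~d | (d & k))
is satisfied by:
  {d: False}


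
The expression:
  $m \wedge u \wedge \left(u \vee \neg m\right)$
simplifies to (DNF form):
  $m \wedge u$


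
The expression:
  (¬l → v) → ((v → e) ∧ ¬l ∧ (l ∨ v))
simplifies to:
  ¬l ∧ (e ∨ ¬v)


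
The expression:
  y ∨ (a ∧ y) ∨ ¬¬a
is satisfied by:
  {a: True, y: True}
  {a: True, y: False}
  {y: True, a: False}


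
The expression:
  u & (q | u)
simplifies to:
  u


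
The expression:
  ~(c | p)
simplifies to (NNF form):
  ~c & ~p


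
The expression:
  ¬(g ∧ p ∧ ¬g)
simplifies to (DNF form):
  True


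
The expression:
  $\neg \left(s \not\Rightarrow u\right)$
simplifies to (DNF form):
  $u \vee \neg s$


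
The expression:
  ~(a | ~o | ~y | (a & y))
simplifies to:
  o & y & ~a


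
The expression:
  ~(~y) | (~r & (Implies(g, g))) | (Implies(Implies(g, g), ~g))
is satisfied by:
  {y: True, g: False, r: False}
  {g: False, r: False, y: False}
  {r: True, y: True, g: False}
  {r: True, g: False, y: False}
  {y: True, g: True, r: False}
  {g: True, y: False, r: False}
  {r: True, g: True, y: True}


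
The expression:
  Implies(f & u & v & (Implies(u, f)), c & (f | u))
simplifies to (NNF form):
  c | ~f | ~u | ~v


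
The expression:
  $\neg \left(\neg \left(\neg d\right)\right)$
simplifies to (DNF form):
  $\neg d$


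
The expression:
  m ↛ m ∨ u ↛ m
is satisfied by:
  {u: True, m: False}


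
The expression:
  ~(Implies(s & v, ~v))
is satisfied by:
  {s: True, v: True}


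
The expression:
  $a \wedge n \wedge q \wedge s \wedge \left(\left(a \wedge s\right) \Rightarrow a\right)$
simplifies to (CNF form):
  $a \wedge n \wedge q \wedge s$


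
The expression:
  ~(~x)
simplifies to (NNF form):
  x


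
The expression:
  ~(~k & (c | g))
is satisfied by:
  {k: True, c: False, g: False}
  {k: True, g: True, c: False}
  {k: True, c: True, g: False}
  {k: True, g: True, c: True}
  {g: False, c: False, k: False}


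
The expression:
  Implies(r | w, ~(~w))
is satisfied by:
  {w: True, r: False}
  {r: False, w: False}
  {r: True, w: True}


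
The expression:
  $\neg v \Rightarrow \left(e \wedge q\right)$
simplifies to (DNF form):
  $v \vee \left(e \wedge q\right)$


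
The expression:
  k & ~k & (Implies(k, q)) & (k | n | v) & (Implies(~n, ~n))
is never true.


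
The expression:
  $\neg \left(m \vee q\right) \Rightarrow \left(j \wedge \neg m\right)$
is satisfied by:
  {q: True, m: True, j: True}
  {q: True, m: True, j: False}
  {q: True, j: True, m: False}
  {q: True, j: False, m: False}
  {m: True, j: True, q: False}
  {m: True, j: False, q: False}
  {j: True, m: False, q: False}


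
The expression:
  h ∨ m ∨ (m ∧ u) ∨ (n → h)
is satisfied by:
  {m: True, h: True, n: False}
  {m: True, h: False, n: False}
  {h: True, m: False, n: False}
  {m: False, h: False, n: False}
  {n: True, m: True, h: True}
  {n: True, m: True, h: False}
  {n: True, h: True, m: False}


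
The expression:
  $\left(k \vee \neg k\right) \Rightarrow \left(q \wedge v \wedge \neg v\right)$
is never true.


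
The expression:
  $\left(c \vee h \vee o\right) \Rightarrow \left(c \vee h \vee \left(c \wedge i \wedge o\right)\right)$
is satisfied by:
  {c: True, h: True, o: False}
  {c: True, o: False, h: False}
  {h: True, o: False, c: False}
  {h: False, o: False, c: False}
  {c: True, h: True, o: True}
  {c: True, o: True, h: False}
  {h: True, o: True, c: False}


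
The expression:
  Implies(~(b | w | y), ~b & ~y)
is always true.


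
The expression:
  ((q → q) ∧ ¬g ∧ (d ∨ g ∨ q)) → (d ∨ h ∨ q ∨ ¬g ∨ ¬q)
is always true.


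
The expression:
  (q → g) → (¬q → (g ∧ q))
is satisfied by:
  {q: True}


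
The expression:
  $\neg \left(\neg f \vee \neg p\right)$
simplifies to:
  $f \wedge p$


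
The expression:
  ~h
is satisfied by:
  {h: False}


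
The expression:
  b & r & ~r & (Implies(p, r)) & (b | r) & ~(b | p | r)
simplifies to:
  False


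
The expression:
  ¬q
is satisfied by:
  {q: False}


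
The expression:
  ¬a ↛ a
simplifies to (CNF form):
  True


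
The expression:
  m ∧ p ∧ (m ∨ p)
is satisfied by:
  {m: True, p: True}


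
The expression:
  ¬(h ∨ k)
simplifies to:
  ¬h ∧ ¬k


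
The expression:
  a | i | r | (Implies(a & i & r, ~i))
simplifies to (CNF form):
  True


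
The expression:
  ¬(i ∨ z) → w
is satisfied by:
  {i: True, z: True, w: True}
  {i: True, z: True, w: False}
  {i: True, w: True, z: False}
  {i: True, w: False, z: False}
  {z: True, w: True, i: False}
  {z: True, w: False, i: False}
  {w: True, z: False, i: False}


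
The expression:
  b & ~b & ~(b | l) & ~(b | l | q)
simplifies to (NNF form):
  False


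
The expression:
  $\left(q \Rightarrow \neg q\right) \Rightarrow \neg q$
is always true.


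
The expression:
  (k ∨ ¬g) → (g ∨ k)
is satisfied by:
  {k: True, g: True}
  {k: True, g: False}
  {g: True, k: False}


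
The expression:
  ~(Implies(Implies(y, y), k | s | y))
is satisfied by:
  {y: False, k: False, s: False}


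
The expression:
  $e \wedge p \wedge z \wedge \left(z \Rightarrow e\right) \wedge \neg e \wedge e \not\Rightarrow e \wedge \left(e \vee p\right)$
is never true.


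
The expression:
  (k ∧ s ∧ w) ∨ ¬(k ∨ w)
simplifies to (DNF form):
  (w ∧ ¬w) ∨ (¬k ∧ ¬w) ∨ (k ∧ s ∧ w) ∨ (k ∧ s ∧ ¬k) ∨ (k ∧ w ∧ ¬w) ∨ (k ∧ ¬k ∧ ¬w) ∨ (s ∧ w ∧ ¬w) ∨ (s ∧ ¬k ∧ ¬w)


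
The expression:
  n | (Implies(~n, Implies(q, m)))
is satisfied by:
  {n: True, m: True, q: False}
  {n: True, q: False, m: False}
  {m: True, q: False, n: False}
  {m: False, q: False, n: False}
  {n: True, m: True, q: True}
  {n: True, q: True, m: False}
  {m: True, q: True, n: False}


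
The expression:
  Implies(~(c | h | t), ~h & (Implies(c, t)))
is always true.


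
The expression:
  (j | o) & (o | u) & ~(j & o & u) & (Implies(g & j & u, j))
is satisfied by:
  {o: True, u: False, j: False}
  {j: True, o: True, u: False}
  {u: True, o: True, j: False}
  {j: True, u: True, o: False}


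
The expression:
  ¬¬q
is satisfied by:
  {q: True}


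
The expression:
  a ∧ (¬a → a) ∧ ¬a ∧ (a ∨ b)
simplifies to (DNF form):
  False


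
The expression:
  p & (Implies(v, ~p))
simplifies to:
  p & ~v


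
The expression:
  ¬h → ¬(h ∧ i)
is always true.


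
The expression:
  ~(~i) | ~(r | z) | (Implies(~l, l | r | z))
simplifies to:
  True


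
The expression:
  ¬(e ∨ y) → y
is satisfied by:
  {y: True, e: True}
  {y: True, e: False}
  {e: True, y: False}


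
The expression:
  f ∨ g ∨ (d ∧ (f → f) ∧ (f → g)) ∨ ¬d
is always true.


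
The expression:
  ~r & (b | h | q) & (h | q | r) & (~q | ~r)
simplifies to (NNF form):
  ~r & (h | q)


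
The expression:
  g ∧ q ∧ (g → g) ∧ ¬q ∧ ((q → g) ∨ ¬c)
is never true.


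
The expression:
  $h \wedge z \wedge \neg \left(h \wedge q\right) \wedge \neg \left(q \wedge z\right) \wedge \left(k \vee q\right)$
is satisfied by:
  {k: True, z: True, h: True, q: False}


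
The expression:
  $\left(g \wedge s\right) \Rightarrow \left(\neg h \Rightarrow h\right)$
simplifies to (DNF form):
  $h \vee \neg g \vee \neg s$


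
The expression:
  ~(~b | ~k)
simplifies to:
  b & k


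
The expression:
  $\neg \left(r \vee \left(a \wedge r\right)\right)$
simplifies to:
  $\neg r$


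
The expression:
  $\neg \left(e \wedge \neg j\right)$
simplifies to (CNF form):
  $j \vee \neg e$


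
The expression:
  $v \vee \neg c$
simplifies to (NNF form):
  $v \vee \neg c$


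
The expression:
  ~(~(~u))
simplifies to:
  ~u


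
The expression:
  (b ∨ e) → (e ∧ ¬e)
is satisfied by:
  {e: False, b: False}


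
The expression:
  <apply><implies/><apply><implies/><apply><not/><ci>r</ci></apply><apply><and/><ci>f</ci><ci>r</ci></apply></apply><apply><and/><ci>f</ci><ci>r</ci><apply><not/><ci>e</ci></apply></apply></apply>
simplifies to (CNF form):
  <apply><and/><apply><or/><ci>f</ci><apply><not/><ci>r</ci></apply></apply><apply><or/><apply><not/><ci>e</ci></apply><apply><not/><ci>r</ci></apply></apply></apply>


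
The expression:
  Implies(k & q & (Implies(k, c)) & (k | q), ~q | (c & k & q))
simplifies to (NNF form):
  True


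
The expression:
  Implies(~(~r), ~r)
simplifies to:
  ~r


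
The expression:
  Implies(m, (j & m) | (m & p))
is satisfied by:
  {p: True, j: True, m: False}
  {p: True, j: False, m: False}
  {j: True, p: False, m: False}
  {p: False, j: False, m: False}
  {p: True, m: True, j: True}
  {p: True, m: True, j: False}
  {m: True, j: True, p: False}


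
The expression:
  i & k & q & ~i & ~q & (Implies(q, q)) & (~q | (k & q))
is never true.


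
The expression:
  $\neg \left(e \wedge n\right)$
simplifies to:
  $\neg e \vee \neg n$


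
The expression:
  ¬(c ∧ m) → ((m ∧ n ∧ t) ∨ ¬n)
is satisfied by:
  {t: True, c: True, m: True, n: False}
  {t: True, m: True, c: False, n: False}
  {c: True, m: True, t: False, n: False}
  {m: True, t: False, c: False, n: False}
  {c: True, t: True, m: False, n: False}
  {t: True, m: False, c: False, n: False}
  {c: True, t: False, m: False, n: False}
  {t: False, m: False, c: False, n: False}
  {n: True, t: True, m: True, c: True}
  {n: True, t: True, m: True, c: False}
  {n: True, m: True, c: True, t: False}


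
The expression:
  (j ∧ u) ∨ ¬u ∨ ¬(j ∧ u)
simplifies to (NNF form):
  True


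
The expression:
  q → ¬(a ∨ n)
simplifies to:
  (¬a ∧ ¬n) ∨ ¬q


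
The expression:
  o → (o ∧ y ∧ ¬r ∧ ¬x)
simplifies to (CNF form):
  (y ∨ ¬o) ∧ (¬o ∨ ¬r) ∧ (¬o ∨ ¬x)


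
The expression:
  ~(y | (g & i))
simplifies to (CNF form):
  ~y & (~g | ~i)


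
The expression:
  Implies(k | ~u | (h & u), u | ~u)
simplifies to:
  True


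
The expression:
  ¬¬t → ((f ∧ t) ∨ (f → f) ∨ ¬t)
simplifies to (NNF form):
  True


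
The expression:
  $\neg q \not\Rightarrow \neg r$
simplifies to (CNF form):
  $r \wedge \neg q$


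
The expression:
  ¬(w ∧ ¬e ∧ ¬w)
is always true.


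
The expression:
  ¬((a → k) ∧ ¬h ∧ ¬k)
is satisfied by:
  {a: True, k: True, h: True}
  {a: True, k: True, h: False}
  {a: True, h: True, k: False}
  {a: True, h: False, k: False}
  {k: True, h: True, a: False}
  {k: True, h: False, a: False}
  {h: True, k: False, a: False}


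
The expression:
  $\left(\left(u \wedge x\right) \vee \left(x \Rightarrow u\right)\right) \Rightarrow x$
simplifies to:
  $x$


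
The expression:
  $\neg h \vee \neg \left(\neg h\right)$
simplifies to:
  $\text{True}$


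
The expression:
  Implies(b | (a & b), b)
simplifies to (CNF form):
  True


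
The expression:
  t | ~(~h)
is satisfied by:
  {t: True, h: True}
  {t: True, h: False}
  {h: True, t: False}


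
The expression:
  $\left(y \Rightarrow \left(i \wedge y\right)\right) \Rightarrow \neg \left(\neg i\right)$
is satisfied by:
  {i: True, y: True}
  {i: True, y: False}
  {y: True, i: False}


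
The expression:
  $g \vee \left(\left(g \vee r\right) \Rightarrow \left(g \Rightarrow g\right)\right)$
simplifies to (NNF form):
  $\text{True}$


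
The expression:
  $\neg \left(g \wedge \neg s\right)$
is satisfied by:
  {s: True, g: False}
  {g: False, s: False}
  {g: True, s: True}


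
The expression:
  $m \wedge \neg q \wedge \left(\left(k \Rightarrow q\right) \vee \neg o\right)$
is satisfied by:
  {m: True, q: False, k: False, o: False}
  {o: True, m: True, q: False, k: False}
  {k: True, m: True, q: False, o: False}


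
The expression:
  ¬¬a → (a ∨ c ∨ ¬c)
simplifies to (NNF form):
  True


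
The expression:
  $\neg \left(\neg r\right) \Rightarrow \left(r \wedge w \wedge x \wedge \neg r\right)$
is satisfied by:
  {r: False}


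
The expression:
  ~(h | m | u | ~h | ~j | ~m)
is never true.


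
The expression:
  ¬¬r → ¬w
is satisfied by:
  {w: False, r: False}
  {r: True, w: False}
  {w: True, r: False}


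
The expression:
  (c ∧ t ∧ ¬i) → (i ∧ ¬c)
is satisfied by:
  {i: True, c: False, t: False}
  {c: False, t: False, i: False}
  {i: True, t: True, c: False}
  {t: True, c: False, i: False}
  {i: True, c: True, t: False}
  {c: True, i: False, t: False}
  {i: True, t: True, c: True}


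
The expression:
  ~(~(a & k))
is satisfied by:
  {a: True, k: True}


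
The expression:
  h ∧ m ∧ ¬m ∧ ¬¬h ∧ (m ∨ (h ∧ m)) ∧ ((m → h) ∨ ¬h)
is never true.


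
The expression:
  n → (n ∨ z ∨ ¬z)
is always true.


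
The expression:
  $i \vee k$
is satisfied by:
  {i: True, k: True}
  {i: True, k: False}
  {k: True, i: False}


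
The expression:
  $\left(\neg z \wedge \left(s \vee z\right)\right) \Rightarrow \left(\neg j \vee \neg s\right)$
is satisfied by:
  {z: True, s: False, j: False}
  {s: False, j: False, z: False}
  {j: True, z: True, s: False}
  {j: True, s: False, z: False}
  {z: True, s: True, j: False}
  {s: True, z: False, j: False}
  {j: True, s: True, z: True}


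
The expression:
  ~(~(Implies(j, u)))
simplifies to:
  u | ~j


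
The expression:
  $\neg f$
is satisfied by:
  {f: False}


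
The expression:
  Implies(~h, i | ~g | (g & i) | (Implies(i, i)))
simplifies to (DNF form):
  True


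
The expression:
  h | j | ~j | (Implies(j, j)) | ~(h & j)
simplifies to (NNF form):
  True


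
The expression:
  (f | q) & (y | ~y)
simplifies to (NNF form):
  f | q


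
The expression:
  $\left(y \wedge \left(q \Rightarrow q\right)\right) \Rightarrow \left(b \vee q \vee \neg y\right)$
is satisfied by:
  {b: True, q: True, y: False}
  {b: True, q: False, y: False}
  {q: True, b: False, y: False}
  {b: False, q: False, y: False}
  {b: True, y: True, q: True}
  {b: True, y: True, q: False}
  {y: True, q: True, b: False}


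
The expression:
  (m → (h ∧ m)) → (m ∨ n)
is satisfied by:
  {n: True, m: True}
  {n: True, m: False}
  {m: True, n: False}


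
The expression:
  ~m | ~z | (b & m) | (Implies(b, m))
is always true.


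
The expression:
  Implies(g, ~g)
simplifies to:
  ~g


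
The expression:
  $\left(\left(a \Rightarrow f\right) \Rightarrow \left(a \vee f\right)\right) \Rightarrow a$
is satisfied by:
  {a: True, f: False}
  {f: False, a: False}
  {f: True, a: True}


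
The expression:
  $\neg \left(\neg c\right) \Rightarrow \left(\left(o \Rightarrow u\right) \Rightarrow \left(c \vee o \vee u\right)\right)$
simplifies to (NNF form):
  $\text{True}$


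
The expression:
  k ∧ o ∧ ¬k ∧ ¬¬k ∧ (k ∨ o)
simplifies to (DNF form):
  False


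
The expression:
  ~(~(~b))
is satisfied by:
  {b: False}


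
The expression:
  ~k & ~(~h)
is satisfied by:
  {h: True, k: False}


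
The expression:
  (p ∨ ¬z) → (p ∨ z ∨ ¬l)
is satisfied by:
  {z: True, p: True, l: False}
  {z: True, l: False, p: False}
  {p: True, l: False, z: False}
  {p: False, l: False, z: False}
  {z: True, p: True, l: True}
  {z: True, l: True, p: False}
  {p: True, l: True, z: False}


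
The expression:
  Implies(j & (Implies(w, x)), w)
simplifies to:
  w | ~j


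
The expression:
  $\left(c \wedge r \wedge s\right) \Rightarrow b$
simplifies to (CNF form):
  $b \vee \neg c \vee \neg r \vee \neg s$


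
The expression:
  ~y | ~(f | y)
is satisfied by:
  {y: False}


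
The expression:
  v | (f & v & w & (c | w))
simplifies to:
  v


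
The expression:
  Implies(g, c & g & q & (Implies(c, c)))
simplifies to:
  ~g | (c & q)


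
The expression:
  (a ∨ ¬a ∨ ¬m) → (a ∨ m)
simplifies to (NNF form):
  a ∨ m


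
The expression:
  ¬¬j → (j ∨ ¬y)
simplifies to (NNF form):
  True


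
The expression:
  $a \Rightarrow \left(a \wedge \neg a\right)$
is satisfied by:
  {a: False}


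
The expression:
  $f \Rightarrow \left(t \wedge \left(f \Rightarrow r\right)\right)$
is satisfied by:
  {r: True, t: True, f: False}
  {r: True, t: False, f: False}
  {t: True, r: False, f: False}
  {r: False, t: False, f: False}
  {r: True, f: True, t: True}


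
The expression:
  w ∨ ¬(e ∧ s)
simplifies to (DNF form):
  w ∨ ¬e ∨ ¬s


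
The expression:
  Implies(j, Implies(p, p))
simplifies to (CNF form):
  True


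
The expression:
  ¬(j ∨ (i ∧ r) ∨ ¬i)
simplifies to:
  i ∧ ¬j ∧ ¬r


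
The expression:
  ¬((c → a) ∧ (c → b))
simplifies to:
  c ∧ (¬a ∨ ¬b)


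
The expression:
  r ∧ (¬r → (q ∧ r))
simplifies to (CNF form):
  r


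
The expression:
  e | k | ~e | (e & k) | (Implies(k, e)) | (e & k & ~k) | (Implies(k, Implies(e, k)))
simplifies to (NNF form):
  True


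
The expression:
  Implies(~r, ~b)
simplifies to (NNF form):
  r | ~b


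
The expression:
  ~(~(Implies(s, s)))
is always true.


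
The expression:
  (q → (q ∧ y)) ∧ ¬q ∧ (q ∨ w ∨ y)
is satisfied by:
  {y: True, w: True, q: False}
  {y: True, q: False, w: False}
  {w: True, q: False, y: False}


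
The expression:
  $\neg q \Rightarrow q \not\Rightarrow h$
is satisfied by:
  {q: True}


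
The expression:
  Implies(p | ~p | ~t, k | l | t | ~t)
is always true.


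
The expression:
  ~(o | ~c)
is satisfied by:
  {c: True, o: False}


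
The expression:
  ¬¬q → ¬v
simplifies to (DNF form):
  ¬q ∨ ¬v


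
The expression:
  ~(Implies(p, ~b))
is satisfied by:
  {p: True, b: True}


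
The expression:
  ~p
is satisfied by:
  {p: False}


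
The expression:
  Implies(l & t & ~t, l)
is always true.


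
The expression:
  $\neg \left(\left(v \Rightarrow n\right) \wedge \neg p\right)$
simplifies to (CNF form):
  $\left(p \vee v\right) \wedge \left(p \vee \neg n\right)$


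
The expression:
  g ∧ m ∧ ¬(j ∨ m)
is never true.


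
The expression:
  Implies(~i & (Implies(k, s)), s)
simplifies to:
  i | k | s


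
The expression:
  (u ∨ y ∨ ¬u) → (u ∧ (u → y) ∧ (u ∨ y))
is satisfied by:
  {u: True, y: True}


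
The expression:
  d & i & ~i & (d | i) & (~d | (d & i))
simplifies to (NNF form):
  False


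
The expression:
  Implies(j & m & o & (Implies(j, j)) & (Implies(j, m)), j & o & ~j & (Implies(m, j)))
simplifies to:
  ~j | ~m | ~o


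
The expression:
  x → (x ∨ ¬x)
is always true.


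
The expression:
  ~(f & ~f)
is always true.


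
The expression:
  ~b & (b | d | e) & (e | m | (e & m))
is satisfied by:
  {d: True, e: True, m: True, b: False}
  {d: True, e: True, m: False, b: False}
  {e: True, m: True, d: False, b: False}
  {e: True, d: False, m: False, b: False}
  {d: True, m: True, e: False, b: False}


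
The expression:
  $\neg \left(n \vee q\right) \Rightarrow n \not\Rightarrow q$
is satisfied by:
  {n: True, q: True}
  {n: True, q: False}
  {q: True, n: False}


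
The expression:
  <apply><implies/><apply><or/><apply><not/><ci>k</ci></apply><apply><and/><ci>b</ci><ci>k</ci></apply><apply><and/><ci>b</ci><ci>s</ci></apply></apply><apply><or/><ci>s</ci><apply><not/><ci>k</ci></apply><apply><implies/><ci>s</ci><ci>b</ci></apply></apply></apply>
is always true.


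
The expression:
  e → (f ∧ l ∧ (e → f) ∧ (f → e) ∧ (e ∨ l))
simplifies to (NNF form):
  (f ∧ l) ∨ ¬e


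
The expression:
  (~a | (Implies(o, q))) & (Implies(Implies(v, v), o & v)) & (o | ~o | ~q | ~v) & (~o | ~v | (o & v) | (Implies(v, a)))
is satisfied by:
  {v: True, o: True, q: True, a: False}
  {v: True, o: True, q: False, a: False}
  {v: True, o: True, a: True, q: True}


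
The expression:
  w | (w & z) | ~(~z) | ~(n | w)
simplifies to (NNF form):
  w | z | ~n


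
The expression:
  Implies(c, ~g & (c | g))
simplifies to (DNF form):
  ~c | ~g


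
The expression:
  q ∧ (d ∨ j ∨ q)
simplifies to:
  q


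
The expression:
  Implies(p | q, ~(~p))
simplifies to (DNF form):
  p | ~q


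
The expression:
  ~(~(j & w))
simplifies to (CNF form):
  j & w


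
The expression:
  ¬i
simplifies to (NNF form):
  ¬i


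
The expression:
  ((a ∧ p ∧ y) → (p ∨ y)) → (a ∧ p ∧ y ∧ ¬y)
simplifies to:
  False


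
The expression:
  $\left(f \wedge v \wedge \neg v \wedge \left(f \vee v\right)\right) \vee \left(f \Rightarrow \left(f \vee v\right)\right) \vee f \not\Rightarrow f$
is always true.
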